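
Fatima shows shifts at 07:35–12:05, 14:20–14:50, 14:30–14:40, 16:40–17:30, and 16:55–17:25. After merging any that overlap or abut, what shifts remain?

07:35–12:05, 14:20–14:50, 16:40–17:30

14:20–14:50 is disjoint → start new block.
14:30–14:40 overlaps/touches 14:20–14:50 → extend to 14:20–14:50.
16:40–17:30 is disjoint → start new block.
16:55–17:25 overlaps/touches 16:40–17:30 → extend to 16:40–17:30.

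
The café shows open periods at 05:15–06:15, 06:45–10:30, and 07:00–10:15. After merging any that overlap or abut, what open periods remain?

06:45–10:30 is disjoint → start new block.
07:00–10:15 overlaps/touches 06:45–10:30 → extend to 06:45–10:30.

05:15–06:15, 06:45–10:30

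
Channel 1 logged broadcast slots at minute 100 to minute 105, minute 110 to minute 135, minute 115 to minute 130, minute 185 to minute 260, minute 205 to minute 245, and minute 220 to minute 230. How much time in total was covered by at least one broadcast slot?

Merged: minute 100 to minute 105, minute 110 to minute 135, minute 185 to minute 260.
Lengths: 5 minutes + 25 minutes + 75 minutes = 105 minutes.

105 minutes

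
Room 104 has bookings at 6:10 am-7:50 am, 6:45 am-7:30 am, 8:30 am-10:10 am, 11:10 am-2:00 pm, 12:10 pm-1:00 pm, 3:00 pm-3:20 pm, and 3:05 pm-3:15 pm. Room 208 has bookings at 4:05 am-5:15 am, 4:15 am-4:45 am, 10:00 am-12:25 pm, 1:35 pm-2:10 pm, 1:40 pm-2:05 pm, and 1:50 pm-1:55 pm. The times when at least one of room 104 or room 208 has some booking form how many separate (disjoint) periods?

A, merged: 6:10 am–7:50 am, 8:30 am–10:10 am, 11:10 am–2:00 pm, 3:00 pm–3:20 pm.
B, merged: 4:05 am–5:15 am, 10:00 am–12:25 pm, 1:35 pm–2:10 pm.
A ∪ B = 4:05 am–5:15 am, 6:10 am–7:50 am, 8:30 am–2:10 pm, 3:00 pm–3:20 pm.
That is 4 disjoint pieces.

4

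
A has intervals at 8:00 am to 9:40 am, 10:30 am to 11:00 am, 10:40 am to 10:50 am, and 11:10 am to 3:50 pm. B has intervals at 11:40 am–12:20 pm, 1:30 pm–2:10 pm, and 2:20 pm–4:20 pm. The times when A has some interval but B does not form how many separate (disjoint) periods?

A, merged: 8:00 am–9:40 am, 10:30 am–11:00 am, 11:10 am–3:50 pm.
A \ B = 8:00 am–9:40 am, 10:30 am–11:00 am, 11:10 am–11:40 am, 12:20 pm–1:30 pm, 2:10 pm–2:20 pm.
That is 5 disjoint pieces.

5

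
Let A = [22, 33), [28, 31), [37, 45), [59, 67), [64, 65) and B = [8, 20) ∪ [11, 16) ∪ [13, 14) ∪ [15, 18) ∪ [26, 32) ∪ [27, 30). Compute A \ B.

[22, 26) ∪ [32, 33) ∪ [37, 45) ∪ [59, 67)

Merge the first list: [22, 33), [37, 45), [59, 67).
Merge the second list: [8, 20), [26, 32).
[22, 33) \ B = [22, 26), [32, 33).
[37, 45): nothing removed.
[59, 67): nothing removed.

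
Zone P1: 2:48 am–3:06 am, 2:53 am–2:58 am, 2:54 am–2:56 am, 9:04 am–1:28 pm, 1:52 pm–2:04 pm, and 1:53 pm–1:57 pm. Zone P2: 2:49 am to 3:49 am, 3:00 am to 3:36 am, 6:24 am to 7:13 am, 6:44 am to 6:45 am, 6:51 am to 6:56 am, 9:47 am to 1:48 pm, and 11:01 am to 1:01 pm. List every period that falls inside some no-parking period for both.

First set merges to 2:48 am–3:06 am, 9:04 am–1:28 pm, 1:52 pm–2:04 pm.
Second set merges to 2:49 am–3:49 am, 6:24 am–7:13 am, 9:47 am–1:48 pm.
2:48 am–3:06 am meets the second set on 2:49 am–3:06 am.
9:04 am–1:28 pm meets the second set on 9:47 am–1:28 pm.
1:52 pm–2:04 pm: no overlap with the second set.

2:49 am–3:06 am, 9:47 am–1:28 pm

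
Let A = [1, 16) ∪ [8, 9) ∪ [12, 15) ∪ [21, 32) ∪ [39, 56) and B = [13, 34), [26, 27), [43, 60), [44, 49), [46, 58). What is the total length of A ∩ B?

A, merged: [1, 16), [21, 32), [39, 56).
B, merged: [13, 34), [43, 60).
A ∩ B = [13, 16), [21, 32), [43, 56).
Total: 3 + 11 + 13 = 27.

27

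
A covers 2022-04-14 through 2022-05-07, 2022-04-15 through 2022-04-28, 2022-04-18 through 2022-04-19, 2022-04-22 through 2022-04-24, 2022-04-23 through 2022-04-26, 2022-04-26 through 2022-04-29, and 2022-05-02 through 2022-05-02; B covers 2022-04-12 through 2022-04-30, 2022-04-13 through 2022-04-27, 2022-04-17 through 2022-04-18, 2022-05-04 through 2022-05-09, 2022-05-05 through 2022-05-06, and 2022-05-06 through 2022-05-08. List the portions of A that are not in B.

Merge the first list: 2022-04-14 through 2022-05-07.
Merge the second list: 2022-04-12 through 2022-04-30, 2022-05-04 through 2022-05-09.
2022-04-14 through 2022-05-07 \ B = 2022-05-01 through 2022-05-03.

2022-05-01 through 2022-05-03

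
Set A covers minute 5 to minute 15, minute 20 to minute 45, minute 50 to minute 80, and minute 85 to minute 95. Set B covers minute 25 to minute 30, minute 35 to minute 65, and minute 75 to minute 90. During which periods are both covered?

minute 5 to minute 15 meets no B interval.
minute 20 to minute 45 ∩ B → minute 25 to minute 30, minute 35 to minute 45.
minute 50 to minute 80 ∩ B → minute 50 to minute 65, minute 75 to minute 80.
minute 85 to minute 95 ∩ B → minute 85 to minute 90.

minute 25 to minute 30, minute 35 to minute 45, minute 50 to minute 65, minute 75 to minute 80, minute 85 to minute 90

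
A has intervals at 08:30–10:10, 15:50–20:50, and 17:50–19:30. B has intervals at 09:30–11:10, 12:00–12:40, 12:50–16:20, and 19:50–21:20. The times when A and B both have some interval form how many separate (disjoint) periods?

3

A, merged: 08:30–10:10, 15:50–20:50.
A ∩ B = 09:30–10:10, 15:50–16:20, 19:50–20:50.
That is 3 disjoint pieces.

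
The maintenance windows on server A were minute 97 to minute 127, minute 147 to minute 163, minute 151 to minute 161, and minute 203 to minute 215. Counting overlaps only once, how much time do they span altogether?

Merged: minute 97 to minute 127, minute 147 to minute 163, minute 203 to minute 215.
Lengths: 30 minutes + 16 minutes + 12 minutes = 58 minutes.

58 minutes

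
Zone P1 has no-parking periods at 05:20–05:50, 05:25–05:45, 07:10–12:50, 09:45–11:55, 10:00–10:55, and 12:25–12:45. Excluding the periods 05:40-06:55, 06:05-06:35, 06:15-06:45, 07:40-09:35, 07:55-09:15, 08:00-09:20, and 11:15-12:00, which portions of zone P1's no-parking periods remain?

05:20–05:40, 07:10–07:40, 09:35–11:15, 12:00–12:50

First set merges to 05:20–05:50, 07:10–12:50.
Second set merges to 05:40–06:55, 07:40–09:35, 11:15–12:00.
05:20–05:50 \ B = 05:20–05:40.
07:10–12:50 \ B = 07:10–07:40, 09:35–11:15, 12:00–12:50.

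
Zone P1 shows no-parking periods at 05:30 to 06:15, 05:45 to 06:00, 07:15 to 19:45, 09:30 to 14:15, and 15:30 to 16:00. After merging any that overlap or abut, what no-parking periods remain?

05:45–06:00 overlaps/touches 05:30–06:15 → extend to 05:30–06:15.
07:15–19:45 is disjoint → start new block.
09:30–14:15 overlaps/touches 07:15–19:45 → extend to 07:15–19:45.
15:30–16:00 overlaps/touches 07:15–19:45 → extend to 07:15–19:45.

05:30–06:15, 07:15–19:45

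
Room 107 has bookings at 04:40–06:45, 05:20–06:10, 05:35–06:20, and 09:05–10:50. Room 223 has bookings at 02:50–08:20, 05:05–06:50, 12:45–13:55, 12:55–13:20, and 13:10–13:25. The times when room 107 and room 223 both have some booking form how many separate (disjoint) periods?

1

First set merges to 04:40–06:45, 09:05–10:50.
Second set merges to 02:50–08:20, 12:45–13:55.
A ∩ B = 04:40–06:45.
That is 1 disjoint piece.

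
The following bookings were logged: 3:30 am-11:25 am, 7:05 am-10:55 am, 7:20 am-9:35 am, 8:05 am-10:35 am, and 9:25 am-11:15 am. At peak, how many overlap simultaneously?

5

At 9:25 am, 5 of the intervals are simultaneously active.
No point has more.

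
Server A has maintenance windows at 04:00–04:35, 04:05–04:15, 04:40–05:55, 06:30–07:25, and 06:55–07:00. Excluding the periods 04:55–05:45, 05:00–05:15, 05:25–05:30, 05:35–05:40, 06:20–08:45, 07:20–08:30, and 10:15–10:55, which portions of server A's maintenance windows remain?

A, merged: 04:00–04:35, 04:40–05:55, 06:30–07:25.
B, merged: 04:55–05:45, 06:20–08:45, 10:15–10:55.
04:00–04:35 is untouched.
04:40–05:55 with B removed leaves 04:40–04:55, 05:45–05:55.
06:30–07:25 lies entirely inside B → drops out.

04:00–04:35, 04:40–04:55, 05:45–05:55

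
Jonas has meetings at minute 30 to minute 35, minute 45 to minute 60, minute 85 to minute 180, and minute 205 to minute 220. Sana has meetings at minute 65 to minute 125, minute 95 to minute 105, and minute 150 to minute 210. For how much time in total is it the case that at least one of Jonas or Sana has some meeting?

Second set merges to minute 65 to minute 125, minute 150 to minute 210.
A ∪ B = minute 30 to minute 35, minute 45 to minute 60, minute 65 to minute 220.
Total: 5 minutes + 15 minutes + 155 minutes = 175 minutes.

175 minutes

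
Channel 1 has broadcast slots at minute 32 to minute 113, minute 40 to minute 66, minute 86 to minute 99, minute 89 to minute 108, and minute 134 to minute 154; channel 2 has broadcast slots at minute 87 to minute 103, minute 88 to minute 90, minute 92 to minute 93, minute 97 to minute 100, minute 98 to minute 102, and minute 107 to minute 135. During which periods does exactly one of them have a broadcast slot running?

First set merges to minute 32 to minute 113, minute 134 to minute 154.
Second set merges to minute 87 to minute 103, minute 107 to minute 135.
A but not B: minute 32 to minute 87, minute 103 to minute 107, minute 135 to minute 154.
B but not A: minute 113 to minute 134.
Combining gives A △ B.

minute 32 to minute 87, minute 103 to minute 107, minute 113 to minute 134, minute 135 to minute 154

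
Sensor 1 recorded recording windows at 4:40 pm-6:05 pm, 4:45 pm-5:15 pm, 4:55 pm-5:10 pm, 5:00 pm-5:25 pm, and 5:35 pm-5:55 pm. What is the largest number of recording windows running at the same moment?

4

Walk the sorted start/end points keeping a running depth.
The depth first hits 4 at 5:00 pm.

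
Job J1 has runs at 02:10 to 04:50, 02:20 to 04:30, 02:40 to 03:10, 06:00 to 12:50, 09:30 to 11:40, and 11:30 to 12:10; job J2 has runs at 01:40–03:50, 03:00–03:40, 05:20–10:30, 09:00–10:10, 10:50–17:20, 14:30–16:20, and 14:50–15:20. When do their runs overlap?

First set merges to 02:10-04:50, 06:00-12:50.
Second set merges to 01:40-03:50, 05:20-10:30, 10:50-17:20.
02:10-04:50 overlaps B on 02:10-03:50.
06:00-12:50 overlaps B on 06:00-10:30, 10:50-12:50.

02:10-03:50, 06:00-10:30, 10:50-12:50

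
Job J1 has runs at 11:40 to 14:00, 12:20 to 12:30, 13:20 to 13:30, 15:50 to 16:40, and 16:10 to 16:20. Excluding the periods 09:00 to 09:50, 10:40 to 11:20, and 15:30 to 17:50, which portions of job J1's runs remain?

11:40–14:00

First set merges to 11:40–14:00, 15:50–16:40.
11:40–14:00: no B overlap → unchanged.
15:50–16:40: fully covered by B → removed.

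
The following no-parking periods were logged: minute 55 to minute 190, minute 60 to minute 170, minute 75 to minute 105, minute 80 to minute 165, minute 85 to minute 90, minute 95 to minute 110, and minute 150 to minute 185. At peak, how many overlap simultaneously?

Sweep endpoints in order; track running count of active intervals.
Peak of 5 reached at minute 85.

5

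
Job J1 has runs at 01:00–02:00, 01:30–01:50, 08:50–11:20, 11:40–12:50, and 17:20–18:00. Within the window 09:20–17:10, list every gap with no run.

11:20–11:40, 12:50–17:10

Covered (merged): 01:00–02:00, 08:50–11:20, 11:40–12:50, 17:20–18:00.
Uncovered inside 09:20–17:10: 11:20–11:40, 12:50–17:10.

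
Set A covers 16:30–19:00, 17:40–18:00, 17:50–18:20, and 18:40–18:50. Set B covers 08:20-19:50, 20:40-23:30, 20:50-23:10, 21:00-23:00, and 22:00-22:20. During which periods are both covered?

First set merges to 16:30-19:00.
Second set merges to 08:20-19:50, 20:40-23:30.
16:30-19:00 meets the second set on 16:30-19:00.

16:30-19:00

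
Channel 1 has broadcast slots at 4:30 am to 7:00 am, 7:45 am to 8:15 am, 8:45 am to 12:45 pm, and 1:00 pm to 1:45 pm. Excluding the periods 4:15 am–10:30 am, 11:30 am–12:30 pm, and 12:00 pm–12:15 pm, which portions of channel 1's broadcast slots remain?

B, merged: 4:15 am–10:30 am, 11:30 am–12:30 pm.
4:30 am–7:00 am: fully covered by B → removed.
7:45 am–8:15 am: fully covered by B → removed.
8:45 am–12:45 pm minus B → 10:30 am–11:30 am, 12:30 pm–12:45 pm.
1:00 pm–1:45 pm: no B overlap → unchanged.

10:30 am–11:30 am, 12:30 pm–12:45 pm, 1:00 pm–1:45 pm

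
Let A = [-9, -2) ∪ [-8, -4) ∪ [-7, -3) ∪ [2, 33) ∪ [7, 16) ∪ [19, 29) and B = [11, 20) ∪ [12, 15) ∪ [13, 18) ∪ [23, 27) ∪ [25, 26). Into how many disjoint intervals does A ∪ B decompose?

First set merges to [-9, -2), [2, 33).
Second set merges to [11, 20), [23, 27).
A ∪ B = [-9, -2), [2, 33).
That is 2 disjoint pieces.

2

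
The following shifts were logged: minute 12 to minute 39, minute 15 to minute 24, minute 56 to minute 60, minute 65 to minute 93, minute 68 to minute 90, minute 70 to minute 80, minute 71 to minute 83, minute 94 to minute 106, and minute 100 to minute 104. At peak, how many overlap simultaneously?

At minute 71, 4 of the intervals are simultaneously active.
No point has more.

4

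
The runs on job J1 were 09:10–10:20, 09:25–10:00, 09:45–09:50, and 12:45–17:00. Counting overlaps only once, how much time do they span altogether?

Merged: 09:10–10:20, 12:45–17:00.
Lengths: 1 h 10 min + 4 h 15 min = 5 h 25 min.

5 h 25 min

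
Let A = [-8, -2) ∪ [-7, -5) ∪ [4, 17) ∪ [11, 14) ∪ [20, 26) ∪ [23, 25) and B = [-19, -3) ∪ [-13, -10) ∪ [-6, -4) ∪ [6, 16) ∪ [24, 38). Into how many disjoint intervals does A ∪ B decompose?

A, merged: [-8, -2), [4, 17), [20, 26).
B, merged: [-19, -3), [6, 16), [24, 38).
A ∪ B = [-19, -2), [4, 17), [20, 38).
That is 3 disjoint pieces.

3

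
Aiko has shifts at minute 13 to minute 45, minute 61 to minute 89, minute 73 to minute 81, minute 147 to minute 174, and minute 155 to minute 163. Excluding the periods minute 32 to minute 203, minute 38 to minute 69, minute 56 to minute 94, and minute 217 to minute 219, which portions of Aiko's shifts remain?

First set merges to minute 13 to minute 45, minute 61 to minute 89, minute 147 to minute 174.
Second set merges to minute 32 to minute 203, minute 217 to minute 219.
minute 13 to minute 45 minus B → minute 13 to minute 32.
minute 61 to minute 89: fully covered by B → removed.
minute 147 to minute 174: fully covered by B → removed.

minute 13 to minute 32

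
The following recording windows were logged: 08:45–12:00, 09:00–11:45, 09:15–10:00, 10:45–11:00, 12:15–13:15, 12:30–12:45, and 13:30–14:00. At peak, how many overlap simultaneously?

At 09:15, 3 of the intervals are simultaneously active.
No point has more.

3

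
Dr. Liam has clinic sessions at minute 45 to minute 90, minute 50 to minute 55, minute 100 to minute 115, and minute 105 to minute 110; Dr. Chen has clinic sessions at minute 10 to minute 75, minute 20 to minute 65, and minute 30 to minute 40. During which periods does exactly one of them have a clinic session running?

minute 10 to minute 45, minute 75 to minute 90, minute 100 to minute 115

Merge the first list: minute 45 to minute 90, minute 100 to minute 115.
Merge the second list: minute 10 to minute 75.
A but not B: minute 75 to minute 90, minute 100 to minute 115.
B but not A: minute 10 to minute 45.
Combining gives A △ B.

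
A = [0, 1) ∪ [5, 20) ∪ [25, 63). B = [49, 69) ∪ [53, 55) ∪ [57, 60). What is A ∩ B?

Second set merges to [49, 69).
[0, 1) falls entirely outside B.
[5, 20) falls entirely outside B.
[25, 63) overlaps B on [49, 63).

[49, 63)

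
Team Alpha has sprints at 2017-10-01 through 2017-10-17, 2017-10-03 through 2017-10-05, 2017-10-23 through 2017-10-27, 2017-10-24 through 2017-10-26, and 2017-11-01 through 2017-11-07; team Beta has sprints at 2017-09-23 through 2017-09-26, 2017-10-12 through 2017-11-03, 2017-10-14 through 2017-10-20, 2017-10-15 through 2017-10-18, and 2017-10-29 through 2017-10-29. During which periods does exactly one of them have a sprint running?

2017-09-23 through 2017-09-26, 2017-10-01 through 2017-10-11, 2017-10-18 through 2017-10-22, 2017-10-28 through 2017-10-31, 2017-11-04 through 2017-11-07

First set merges to 2017-10-01 through 2017-10-17, 2017-10-23 through 2017-10-27, 2017-11-01 through 2017-11-07.
Second set merges to 2017-09-23 through 2017-09-26, 2017-10-12 through 2017-11-03.
Only in the first: 2017-10-01 through 2017-10-11, 2017-11-04 through 2017-11-07.
Only in the second: 2017-09-23 through 2017-09-26, 2017-10-18 through 2017-10-22, 2017-10-28 through 2017-10-31.
Together these are the periods covered by exactly one.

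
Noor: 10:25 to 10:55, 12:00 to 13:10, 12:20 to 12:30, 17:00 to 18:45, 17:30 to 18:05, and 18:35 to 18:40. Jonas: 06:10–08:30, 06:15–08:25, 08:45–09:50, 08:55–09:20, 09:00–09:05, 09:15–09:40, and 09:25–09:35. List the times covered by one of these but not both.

06:10-08:30, 08:45-09:50, 10:25-10:55, 12:00-13:10, 17:00-18:45

First set merges to 10:25-10:55, 12:00-13:10, 17:00-18:45.
Second set merges to 06:10-08:30, 08:45-09:50.
A but not B: 10:25-10:55, 12:00-13:10, 17:00-18:45.
B but not A: 06:10-08:30, 08:45-09:50.
Combining gives A △ B.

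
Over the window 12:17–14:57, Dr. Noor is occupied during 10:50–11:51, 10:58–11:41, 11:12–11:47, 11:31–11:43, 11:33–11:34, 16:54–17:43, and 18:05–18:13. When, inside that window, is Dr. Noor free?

12:17–14:57

After merging, the occupied span is 10:50–11:51, 16:54–17:43, 18:05–18:13.
Uncovered inside 12:17–14:57: 12:17–14:57.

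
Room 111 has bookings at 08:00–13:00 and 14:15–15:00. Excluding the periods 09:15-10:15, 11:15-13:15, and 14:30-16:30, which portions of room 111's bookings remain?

08:00–13:00 \ B = 08:00–09:15, 10:15–11:15.
14:15–15:00 \ B = 14:15–14:30.

08:00–09:15, 10:15–11:15, 14:15–14:30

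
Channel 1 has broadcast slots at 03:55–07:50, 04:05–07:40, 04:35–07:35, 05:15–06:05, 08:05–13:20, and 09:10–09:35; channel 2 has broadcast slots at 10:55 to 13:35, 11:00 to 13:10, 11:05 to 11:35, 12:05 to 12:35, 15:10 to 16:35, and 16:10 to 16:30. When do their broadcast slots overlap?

Merge the first list: 03:55–07:50, 08:05–13:20.
Merge the second list: 10:55–13:35, 15:10–16:35.
03:55–07:50: no overlap with the second set.
08:05–13:20 meets the second set on 10:55–13:20.

10:55–13:20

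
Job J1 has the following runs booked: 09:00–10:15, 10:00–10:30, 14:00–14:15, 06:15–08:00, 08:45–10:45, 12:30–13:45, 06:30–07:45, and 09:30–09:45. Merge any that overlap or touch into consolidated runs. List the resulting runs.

06:15-08:00, 08:45-10:45, 12:30-13:45, 14:00-14:15

Sort by start: 06:15-08:00, 06:30-07:45, 08:45-10:45, 09:00-10:15, 09:30-09:45, 10:00-10:30, 12:30-13:45, 14:00-14:15.
06:30-07:45 overlaps/touches 06:15-08:00 → extend to 06:15-08:00.
08:45-10:45 is disjoint → start new block.
09:00-10:15 overlaps/touches 08:45-10:45 → extend to 08:45-10:45.
09:30-09:45 overlaps/touches 08:45-10:45 → extend to 08:45-10:45.
10:00-10:30 overlaps/touches 08:45-10:45 → extend to 08:45-10:45.
12:30-13:45 is disjoint → start new block.
14:00-14:15 is disjoint → start new block.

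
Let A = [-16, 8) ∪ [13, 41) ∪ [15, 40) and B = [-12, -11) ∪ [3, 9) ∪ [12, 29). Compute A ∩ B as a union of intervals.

First set merges to [-16, 8), [13, 41).
[-16, 8) meets the second set on [-12, -11), [3, 8).
[13, 41) meets the second set on [13, 29).

[-12, -11) ∪ [3, 8) ∪ [13, 29)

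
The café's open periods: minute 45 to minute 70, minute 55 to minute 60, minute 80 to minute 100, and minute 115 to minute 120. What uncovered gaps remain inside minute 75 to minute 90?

minute 75 to minute 80

After merging, the occupied span is minute 45 to minute 70, minute 80 to minute 100, minute 115 to minute 120.
Uncovered inside minute 75 to minute 90: minute 75 to minute 80.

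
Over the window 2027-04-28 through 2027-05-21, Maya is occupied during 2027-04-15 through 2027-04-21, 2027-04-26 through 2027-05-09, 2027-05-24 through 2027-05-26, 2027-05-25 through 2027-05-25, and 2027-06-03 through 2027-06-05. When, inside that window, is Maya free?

Covered (merged): 2027-04-15 through 2027-04-21, 2027-04-26 through 2027-05-09, 2027-05-24 through 2027-05-26, 2027-06-03 through 2027-06-05.
Complement within 2027-04-28 through 2027-05-21: 2027-05-10 through 2027-05-21.

2027-05-10 through 2027-05-21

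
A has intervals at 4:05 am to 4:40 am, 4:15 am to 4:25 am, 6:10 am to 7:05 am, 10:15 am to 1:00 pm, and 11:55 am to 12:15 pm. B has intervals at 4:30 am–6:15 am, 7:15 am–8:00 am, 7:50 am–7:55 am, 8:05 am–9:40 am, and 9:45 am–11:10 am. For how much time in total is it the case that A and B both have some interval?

First set merges to 4:05 am-4:40 am, 6:10 am-7:05 am, 10:15 am-1:00 pm.
Second set merges to 4:30 am-6:15 am, 7:15 am-8:00 am, 8:05 am-9:40 am, 9:45 am-11:10 am.
A ∩ B = 4:30 am-4:40 am, 6:10 am-6:15 am, 10:15 am-11:10 am.
Total: 10 min + 5 min + 55 min = 1 h 10 min.

1 h 10 min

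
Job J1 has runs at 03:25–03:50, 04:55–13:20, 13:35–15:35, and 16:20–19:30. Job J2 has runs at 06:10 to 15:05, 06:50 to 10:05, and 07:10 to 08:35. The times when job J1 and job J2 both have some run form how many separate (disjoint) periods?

2

Second set merges to 06:10-15:05.
A ∩ B = 06:10-13:20, 13:35-15:05.
That is 2 disjoint pieces.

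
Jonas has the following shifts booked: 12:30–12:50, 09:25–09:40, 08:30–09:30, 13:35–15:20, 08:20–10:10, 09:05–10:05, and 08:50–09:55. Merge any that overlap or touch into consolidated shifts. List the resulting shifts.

Sort by start: 08:20-10:10, 08:30-09:30, 08:50-09:55, 09:05-10:05, 09:25-09:40, 12:30-12:50, 13:35-15:20.
08:30-09:30 overlaps/touches 08:20-10:10 → extend to 08:20-10:10.
08:50-09:55 overlaps/touches 08:20-10:10 → extend to 08:20-10:10.
09:05-10:05 overlaps/touches 08:20-10:10 → extend to 08:20-10:10.
09:25-09:40 overlaps/touches 08:20-10:10 → extend to 08:20-10:10.
12:30-12:50 is disjoint → start new block.
13:35-15:20 is disjoint → start new block.

08:20-10:10, 12:30-12:50, 13:35-15:20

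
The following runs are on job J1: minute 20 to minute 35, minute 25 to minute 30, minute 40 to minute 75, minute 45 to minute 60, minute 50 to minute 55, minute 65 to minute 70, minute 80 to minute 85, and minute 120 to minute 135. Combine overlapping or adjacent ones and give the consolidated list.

minute 25 to minute 30 overlaps/touches minute 20 to minute 35 → extend to minute 20 to minute 35.
minute 40 to minute 75 is disjoint → start new block.
minute 45 to minute 60 overlaps/touches minute 40 to minute 75 → extend to minute 40 to minute 75.
minute 50 to minute 55 overlaps/touches minute 40 to minute 75 → extend to minute 40 to minute 75.
minute 65 to minute 70 overlaps/touches minute 40 to minute 75 → extend to minute 40 to minute 75.
minute 80 to minute 85 is disjoint → start new block.
minute 120 to minute 135 is disjoint → start new block.

minute 20 to minute 35, minute 40 to minute 75, minute 80 to minute 85, minute 120 to minute 135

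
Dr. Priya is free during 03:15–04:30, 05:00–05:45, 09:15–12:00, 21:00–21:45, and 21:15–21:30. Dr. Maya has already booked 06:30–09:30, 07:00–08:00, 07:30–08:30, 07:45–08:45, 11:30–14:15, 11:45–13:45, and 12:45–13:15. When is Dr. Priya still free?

03:15–04:30, 05:00–05:45, 09:30–11:30, 21:00–21:45

Merge the first list: 03:15–04:30, 05:00–05:45, 09:15–12:00, 21:00–21:45.
Merge the second list: 06:30–09:30, 11:30–14:15.
03:15–04:30: nothing removed.
05:00–05:45: nothing removed.
09:15–12:00 \ B = 09:30–11:30.
21:00–21:45: nothing removed.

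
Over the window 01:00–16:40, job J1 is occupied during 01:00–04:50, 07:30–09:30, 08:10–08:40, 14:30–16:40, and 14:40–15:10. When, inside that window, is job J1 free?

04:50–07:30, 09:30–14:30

The merged coverage is 01:00–04:50, 07:30–09:30, 14:30–16:40.
Complement within 01:00–16:40: 04:50–07:30, 09:30–14:30.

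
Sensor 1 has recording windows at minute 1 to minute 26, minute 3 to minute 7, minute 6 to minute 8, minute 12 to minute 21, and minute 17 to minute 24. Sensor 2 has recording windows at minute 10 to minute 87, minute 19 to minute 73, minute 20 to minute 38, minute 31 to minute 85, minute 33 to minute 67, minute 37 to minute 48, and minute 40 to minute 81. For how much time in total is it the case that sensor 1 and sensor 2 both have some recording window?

16 minutes

A, merged: minute 1 to minute 26.
B, merged: minute 10 to minute 87.
A ∩ B = minute 10 to minute 26.
Total: 16 minutes.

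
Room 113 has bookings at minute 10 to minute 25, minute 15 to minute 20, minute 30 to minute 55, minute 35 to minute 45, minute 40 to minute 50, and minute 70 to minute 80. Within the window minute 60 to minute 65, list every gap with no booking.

The merged coverage is minute 10 to minute 25, minute 30 to minute 55, minute 70 to minute 80.
Gaps within minute 60 to minute 65: minute 60 to minute 65.

minute 60 to minute 65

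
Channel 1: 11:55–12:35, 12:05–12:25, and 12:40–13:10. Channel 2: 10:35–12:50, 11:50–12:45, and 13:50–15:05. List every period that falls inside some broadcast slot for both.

11:55–12:35, 12:40–12:50

Merge the first list: 11:55–12:35, 12:40–13:10.
Merge the second list: 10:35–12:50, 13:50–15:05.
11:55–12:35 ∩ B → 11:55–12:35.
12:40–13:10 ∩ B → 12:40–12:50.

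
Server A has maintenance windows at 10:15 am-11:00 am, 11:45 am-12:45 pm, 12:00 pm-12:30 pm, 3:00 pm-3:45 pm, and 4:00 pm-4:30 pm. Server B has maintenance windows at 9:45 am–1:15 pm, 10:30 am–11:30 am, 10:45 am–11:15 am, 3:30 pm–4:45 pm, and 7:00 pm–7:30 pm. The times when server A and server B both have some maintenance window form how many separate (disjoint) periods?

A, merged: 10:15 am-11:00 am, 11:45 am-12:45 pm, 3:00 pm-3:45 pm, 4:00 pm-4:30 pm.
B, merged: 9:45 am-1:15 pm, 3:30 pm-4:45 pm, 7:00 pm-7:30 pm.
A ∩ B = 10:15 am-11:00 am, 11:45 am-12:45 pm, 3:30 pm-3:45 pm, 4:00 pm-4:30 pm.
That is 4 disjoint pieces.

4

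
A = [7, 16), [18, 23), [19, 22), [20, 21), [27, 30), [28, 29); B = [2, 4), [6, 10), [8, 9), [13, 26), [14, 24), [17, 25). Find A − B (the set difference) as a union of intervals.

[10, 13) ∪ [27, 30)

Merge the first list: [7, 16), [18, 23), [27, 30).
Merge the second list: [2, 4), [6, 10), [13, 26).
[7, 16) minus B → [10, 13).
[18, 23): fully covered by B → removed.
[27, 30): no B overlap → unchanged.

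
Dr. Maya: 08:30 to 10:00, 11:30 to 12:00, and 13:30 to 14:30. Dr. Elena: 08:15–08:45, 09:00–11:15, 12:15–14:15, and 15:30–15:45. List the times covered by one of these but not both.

A but not B: 08:45–09:00, 11:30–12:00, 14:15–14:30.
B but not A: 08:15–08:30, 10:00–11:15, 12:15–13:30, 15:30–15:45.
Combining gives A △ B.

08:15–08:30, 08:45–09:00, 10:00–11:15, 11:30–12:00, 12:15–13:30, 14:15–14:30, 15:30–15:45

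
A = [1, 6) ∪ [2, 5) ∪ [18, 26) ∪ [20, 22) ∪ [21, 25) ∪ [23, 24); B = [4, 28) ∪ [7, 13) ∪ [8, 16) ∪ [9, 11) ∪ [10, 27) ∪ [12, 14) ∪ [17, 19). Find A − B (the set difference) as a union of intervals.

Merge the first list: [1, 6), [18, 26).
Merge the second list: [4, 28).
[1, 6) with B removed leaves [1, 4).
[18, 26) lies entirely inside B → drops out.

[1, 4)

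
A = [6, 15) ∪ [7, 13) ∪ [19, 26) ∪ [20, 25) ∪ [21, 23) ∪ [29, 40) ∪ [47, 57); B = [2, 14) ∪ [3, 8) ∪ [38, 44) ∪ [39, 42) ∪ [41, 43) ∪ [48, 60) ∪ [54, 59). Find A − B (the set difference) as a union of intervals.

Merge the first list: [6, 15), [19, 26), [29, 40), [47, 57).
Merge the second list: [2, 14), [38, 44), [48, 60).
[6, 15) minus B → [14, 15).
[19, 26): no B overlap → unchanged.
[29, 40) minus B → [29, 38).
[47, 57) minus B → [47, 48).

[14, 15) ∪ [19, 26) ∪ [29, 38) ∪ [47, 48)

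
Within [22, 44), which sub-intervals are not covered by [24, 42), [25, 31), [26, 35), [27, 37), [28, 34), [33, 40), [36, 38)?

[22, 24) ∪ [42, 44)

After merging, the occupied span is [24, 42).
Gaps within [22, 44): [22, 24), [42, 44).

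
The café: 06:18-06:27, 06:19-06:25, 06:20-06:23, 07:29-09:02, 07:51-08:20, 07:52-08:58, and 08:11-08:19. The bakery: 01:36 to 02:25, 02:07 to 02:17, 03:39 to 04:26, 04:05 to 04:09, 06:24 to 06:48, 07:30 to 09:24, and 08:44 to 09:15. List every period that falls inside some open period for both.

A, merged: 06:18–06:27, 07:29–09:02.
B, merged: 01:36–02:25, 03:39–04:26, 06:24–06:48, 07:30–09:24.
06:18–06:27 ∩ B → 06:24–06:27.
07:29–09:02 ∩ B → 07:30–09:02.

06:24–06:27, 07:30–09:02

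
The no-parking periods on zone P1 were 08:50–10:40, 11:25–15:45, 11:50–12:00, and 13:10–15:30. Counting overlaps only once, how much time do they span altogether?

6 h 10 min

Merged: 08:50–10:40, 11:25–15:45.
Lengths: 1 h 50 min + 4 h 20 min = 6 h 10 min.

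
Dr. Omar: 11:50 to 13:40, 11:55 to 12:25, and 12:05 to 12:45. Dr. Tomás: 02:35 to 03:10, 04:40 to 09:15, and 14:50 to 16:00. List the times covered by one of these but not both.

02:35-03:10, 04:40-09:15, 11:50-13:40, 14:50-16:00

A, merged: 11:50-13:40.
A but not B: 11:50-13:40.
B but not A: 02:35-03:10, 04:40-09:15, 14:50-16:00.
Combining gives A △ B.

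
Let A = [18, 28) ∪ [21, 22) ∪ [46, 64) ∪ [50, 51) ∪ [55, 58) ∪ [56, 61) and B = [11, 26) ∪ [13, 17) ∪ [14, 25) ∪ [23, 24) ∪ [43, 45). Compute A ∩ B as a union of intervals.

First set merges to [18, 28), [46, 64).
Second set merges to [11, 26), [43, 45).
[18, 28) overlaps B on [18, 26).
[46, 64) falls entirely outside B.

[18, 26)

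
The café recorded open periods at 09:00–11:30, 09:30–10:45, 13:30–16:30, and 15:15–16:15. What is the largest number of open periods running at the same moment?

2

At 09:30, 2 of the intervals are simultaneously active.
No point has more.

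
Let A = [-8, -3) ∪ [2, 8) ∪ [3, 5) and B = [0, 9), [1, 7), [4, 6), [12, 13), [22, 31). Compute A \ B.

First set merges to [-8, -3), [2, 8).
Second set merges to [0, 9), [12, 13), [22, 31).
[-8, -3): nothing removed.
[2, 8): entirely removed.

[-8, -3)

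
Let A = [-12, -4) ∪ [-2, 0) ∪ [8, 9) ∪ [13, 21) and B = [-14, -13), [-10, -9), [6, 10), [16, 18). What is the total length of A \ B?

15

A \ B = [-12, -10), [-9, -4), [-2, 0), [13, 16), [18, 21).
Total: 2 + 5 + 2 + 3 + 3 = 15.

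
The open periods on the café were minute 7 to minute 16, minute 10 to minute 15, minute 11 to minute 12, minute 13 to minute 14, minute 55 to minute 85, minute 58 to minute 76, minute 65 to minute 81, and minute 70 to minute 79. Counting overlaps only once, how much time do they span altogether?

Merged: minute 7 to minute 16, minute 55 to minute 85.
Lengths: 9 minutes + 30 minutes = 39 minutes.

39 minutes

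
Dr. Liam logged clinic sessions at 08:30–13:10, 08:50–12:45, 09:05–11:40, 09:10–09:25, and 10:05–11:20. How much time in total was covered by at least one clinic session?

Merged: 08:30-13:10.
Length: 4 h 40 min.

4 h 40 min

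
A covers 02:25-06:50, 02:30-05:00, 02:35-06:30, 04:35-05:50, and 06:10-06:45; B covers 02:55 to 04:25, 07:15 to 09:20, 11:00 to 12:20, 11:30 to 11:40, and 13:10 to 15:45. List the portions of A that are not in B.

First set merges to 02:25–06:50.
Second set merges to 02:55–04:25, 07:15–09:20, 11:00–12:20, 13:10–15:45.
02:25–06:50 minus B → 02:25–02:55, 04:25–06:50.

02:25–02:55, 04:25–06:50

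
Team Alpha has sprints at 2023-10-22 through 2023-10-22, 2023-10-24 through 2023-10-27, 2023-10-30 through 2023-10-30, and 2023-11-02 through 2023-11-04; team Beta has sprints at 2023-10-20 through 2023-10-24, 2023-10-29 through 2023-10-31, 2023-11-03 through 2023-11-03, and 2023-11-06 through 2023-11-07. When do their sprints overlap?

2023-10-22 through 2023-10-22 ∩ B → 2023-10-22 through 2023-10-22.
2023-10-24 through 2023-10-27 ∩ B → 2023-10-24 through 2023-10-24.
2023-10-30 through 2023-10-30 ∩ B → 2023-10-30 through 2023-10-30.
2023-11-02 through 2023-11-04 ∩ B → 2023-11-03 through 2023-11-03.

2023-10-22 through 2023-10-22, 2023-10-24 through 2023-10-24, 2023-10-30 through 2023-10-30, 2023-11-03 through 2023-11-03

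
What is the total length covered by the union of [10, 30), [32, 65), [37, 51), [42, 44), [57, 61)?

53

Merged: [10, 30), [32, 65).
Lengths: 20 + 33 = 53.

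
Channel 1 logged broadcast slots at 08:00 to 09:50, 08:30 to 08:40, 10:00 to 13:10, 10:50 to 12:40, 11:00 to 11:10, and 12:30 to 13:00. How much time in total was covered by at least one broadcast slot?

5 h

Merged: 08:00–09:50, 10:00–13:10.
Lengths: 1 h 50 min + 3 h 10 min = 5 h.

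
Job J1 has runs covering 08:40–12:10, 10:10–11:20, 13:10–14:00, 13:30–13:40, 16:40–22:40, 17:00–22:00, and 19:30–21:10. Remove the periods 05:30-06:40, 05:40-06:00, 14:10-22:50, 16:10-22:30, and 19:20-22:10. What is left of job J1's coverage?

Merge the first list: 08:40–12:10, 13:10–14:00, 16:40–22:40.
Merge the second list: 05:30–06:40, 14:10–22:50.
08:40–12:10: nothing removed.
13:10–14:00: nothing removed.
16:40–22:40: entirely removed.

08:40–12:10, 13:10–14:00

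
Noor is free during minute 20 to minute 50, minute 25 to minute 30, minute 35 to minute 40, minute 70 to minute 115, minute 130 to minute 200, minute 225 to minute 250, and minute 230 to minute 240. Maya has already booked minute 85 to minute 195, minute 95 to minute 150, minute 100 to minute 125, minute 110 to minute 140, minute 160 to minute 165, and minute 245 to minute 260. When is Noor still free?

minute 20 to minute 50, minute 70 to minute 85, minute 195 to minute 200, minute 225 to minute 245

A, merged: minute 20 to minute 50, minute 70 to minute 115, minute 130 to minute 200, minute 225 to minute 250.
B, merged: minute 85 to minute 195, minute 245 to minute 260.
minute 20 to minute 50: nothing removed.
minute 70 to minute 115 \ B = minute 70 to minute 85.
minute 130 to minute 200 \ B = minute 195 to minute 200.
minute 225 to minute 250 \ B = minute 225 to minute 245.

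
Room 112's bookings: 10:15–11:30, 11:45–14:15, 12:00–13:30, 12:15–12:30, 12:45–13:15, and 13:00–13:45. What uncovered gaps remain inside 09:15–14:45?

09:15–10:15, 11:30–11:45, 14:15–14:45

The merged coverage is 10:15–11:30, 11:45–14:15.
Complement within 09:15–14:45: 09:15–10:15, 11:30–11:45, 14:15–14:45.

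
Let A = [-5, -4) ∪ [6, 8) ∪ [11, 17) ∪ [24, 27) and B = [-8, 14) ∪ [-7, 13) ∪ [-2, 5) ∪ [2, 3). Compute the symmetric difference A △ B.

Merge the second list: [-8, 14).
Only in the first: [14, 17), [24, 27).
Only in the second: [-8, -5), [-4, 6), [8, 11).
Together these are the periods covered by exactly one.

[-8, -5) ∪ [-4, 6) ∪ [8, 11) ∪ [14, 17) ∪ [24, 27)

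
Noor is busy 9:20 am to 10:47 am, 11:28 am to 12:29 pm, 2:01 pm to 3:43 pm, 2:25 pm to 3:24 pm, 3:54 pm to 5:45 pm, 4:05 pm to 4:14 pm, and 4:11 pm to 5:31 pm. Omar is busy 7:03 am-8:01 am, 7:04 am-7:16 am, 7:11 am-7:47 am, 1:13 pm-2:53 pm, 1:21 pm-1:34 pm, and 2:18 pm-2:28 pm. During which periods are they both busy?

Merge the first list: 9:20 am–10:47 am, 11:28 am–12:29 pm, 2:01 pm–3:43 pm, 3:54 pm–5:45 pm.
Merge the second list: 7:03 am–8:01 am, 1:13 pm–2:53 pm.
9:20 am–10:47 am meets no B interval.
11:28 am–12:29 pm meets no B interval.
2:01 pm–3:43 pm ∩ B → 2:01 pm–2:53 pm.
3:54 pm–5:45 pm meets no B interval.

2:01 pm–2:53 pm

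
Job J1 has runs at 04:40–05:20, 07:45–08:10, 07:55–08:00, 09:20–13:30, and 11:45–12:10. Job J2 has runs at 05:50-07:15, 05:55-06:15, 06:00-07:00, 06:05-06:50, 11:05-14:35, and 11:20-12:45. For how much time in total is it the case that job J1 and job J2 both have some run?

2 h 25 min

First set merges to 04:40–05:20, 07:45–08:10, 09:20–13:30.
Second set merges to 05:50–07:15, 11:05–14:35.
A ∩ B = 11:05–13:30.
Total: 2 h 25 min.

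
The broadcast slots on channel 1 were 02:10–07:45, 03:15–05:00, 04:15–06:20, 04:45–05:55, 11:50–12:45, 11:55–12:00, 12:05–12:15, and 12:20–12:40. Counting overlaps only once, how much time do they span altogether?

Merged: 02:10–07:45, 11:50–12:45.
Lengths: 5 h 35 min + 55 min = 6 h 30 min.

6 h 30 min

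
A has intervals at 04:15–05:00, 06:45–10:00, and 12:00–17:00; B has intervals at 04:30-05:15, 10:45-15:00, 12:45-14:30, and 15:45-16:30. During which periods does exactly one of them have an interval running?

Second set merges to 04:30–05:15, 10:45–15:00, 15:45–16:30.
A \ B = 04:15–04:30, 06:45–10:00, 15:00–15:45, 16:30–17:00.
B \ A = 05:00–05:15, 10:45–12:00.
Union of the two gives the symmetric difference.

04:15–04:30, 05:00–05:15, 06:45–10:00, 10:45–12:00, 15:00–15:45, 16:30–17:00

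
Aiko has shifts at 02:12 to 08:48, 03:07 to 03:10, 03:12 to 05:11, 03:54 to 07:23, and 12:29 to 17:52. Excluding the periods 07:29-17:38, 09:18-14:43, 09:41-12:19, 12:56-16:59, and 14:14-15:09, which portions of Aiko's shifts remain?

02:12-07:29, 17:38-17:52

Merge the first list: 02:12-08:48, 12:29-17:52.
Merge the second list: 07:29-17:38.
02:12-08:48 \ B = 02:12-07:29.
12:29-17:52 \ B = 17:38-17:52.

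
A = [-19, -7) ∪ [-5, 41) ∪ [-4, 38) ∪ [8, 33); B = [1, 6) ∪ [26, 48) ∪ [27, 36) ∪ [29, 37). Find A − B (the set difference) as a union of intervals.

Merge the first list: [-19, -7), [-5, 41).
Merge the second list: [1, 6), [26, 48).
[-19, -7): no B overlap → unchanged.
[-5, 41) minus B → [-5, 1), [6, 26).

[-19, -7) ∪ [-5, 1) ∪ [6, 26)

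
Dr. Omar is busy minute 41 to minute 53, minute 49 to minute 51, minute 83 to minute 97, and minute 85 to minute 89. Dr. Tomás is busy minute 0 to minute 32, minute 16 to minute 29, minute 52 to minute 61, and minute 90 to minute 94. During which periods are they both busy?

minute 52 to minute 53, minute 90 to minute 94

First set merges to minute 41 to minute 53, minute 83 to minute 97.
Second set merges to minute 0 to minute 32, minute 52 to minute 61, minute 90 to minute 94.
minute 41 to minute 53 ∩ B → minute 52 to minute 53.
minute 83 to minute 97 ∩ B → minute 90 to minute 94.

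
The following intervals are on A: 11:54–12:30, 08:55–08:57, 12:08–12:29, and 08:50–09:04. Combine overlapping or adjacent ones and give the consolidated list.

Sort by start: 08:50–09:04, 08:55–08:57, 11:54–12:30, 12:08–12:29.
08:55–08:57 overlaps/touches 08:50–09:04 → extend to 08:50–09:04.
11:54–12:30 is disjoint → start new block.
12:08–12:29 overlaps/touches 11:54–12:30 → extend to 11:54–12:30.

08:50–09:04, 11:54–12:30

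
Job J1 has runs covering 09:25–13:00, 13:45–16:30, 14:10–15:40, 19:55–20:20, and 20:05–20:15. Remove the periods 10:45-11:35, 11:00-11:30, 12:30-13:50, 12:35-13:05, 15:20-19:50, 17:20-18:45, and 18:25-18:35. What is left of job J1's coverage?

First set merges to 09:25–13:00, 13:45–16:30, 19:55–20:20.
Second set merges to 10:45–11:35, 12:30–13:50, 15:20–19:50.
09:25–13:00 \ B = 09:25–10:45, 11:35–12:30.
13:45–16:30 \ B = 13:50–15:20.
19:55–20:20: nothing removed.

09:25–10:45, 11:35–12:30, 13:50–15:20, 19:55–20:20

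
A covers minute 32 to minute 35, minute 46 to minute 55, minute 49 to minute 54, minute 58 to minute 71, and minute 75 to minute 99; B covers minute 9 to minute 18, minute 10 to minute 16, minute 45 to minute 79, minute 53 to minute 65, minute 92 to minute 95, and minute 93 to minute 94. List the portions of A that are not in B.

A, merged: minute 32 to minute 35, minute 46 to minute 55, minute 58 to minute 71, minute 75 to minute 99.
B, merged: minute 9 to minute 18, minute 45 to minute 79, minute 92 to minute 95.
minute 32 to minute 35 is untouched.
minute 46 to minute 55 lies entirely inside B → drops out.
minute 58 to minute 71 lies entirely inside B → drops out.
minute 75 to minute 99 with B removed leaves minute 79 to minute 92, minute 95 to minute 99.

minute 32 to minute 35, minute 79 to minute 92, minute 95 to minute 99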